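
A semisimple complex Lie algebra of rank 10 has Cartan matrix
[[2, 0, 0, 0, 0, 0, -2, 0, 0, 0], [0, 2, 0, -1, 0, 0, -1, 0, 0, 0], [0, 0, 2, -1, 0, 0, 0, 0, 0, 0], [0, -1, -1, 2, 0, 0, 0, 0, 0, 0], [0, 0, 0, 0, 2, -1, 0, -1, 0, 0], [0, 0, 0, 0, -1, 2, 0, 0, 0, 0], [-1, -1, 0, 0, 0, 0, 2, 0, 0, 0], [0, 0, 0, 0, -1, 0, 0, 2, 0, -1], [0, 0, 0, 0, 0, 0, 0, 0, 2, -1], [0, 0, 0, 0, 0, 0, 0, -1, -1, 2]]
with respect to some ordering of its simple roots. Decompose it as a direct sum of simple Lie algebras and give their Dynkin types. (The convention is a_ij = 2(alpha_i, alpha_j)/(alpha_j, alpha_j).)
The diagram associated to this matrix has two connected components: the simple roots {alpha_5, alpha_6, alpha_8, alpha_9, alpha_10} form a chain of 5 nodes with single edges (A_5), and {alpha_1, alpha_2, alpha_3, alpha_4, alpha_7} form a chain of 5 nodes with a double edge at one end; the terminal node there is the unique long simple root (C_5). A semisimple Lie algebra decomposes uniquely as the direct sum of simple ideals, one per connected component of its Dynkin diagram, so g ≅ A_5 ⊕ C_5 (dimension 35 + 55 = 90).

A_5 ⊕ C_5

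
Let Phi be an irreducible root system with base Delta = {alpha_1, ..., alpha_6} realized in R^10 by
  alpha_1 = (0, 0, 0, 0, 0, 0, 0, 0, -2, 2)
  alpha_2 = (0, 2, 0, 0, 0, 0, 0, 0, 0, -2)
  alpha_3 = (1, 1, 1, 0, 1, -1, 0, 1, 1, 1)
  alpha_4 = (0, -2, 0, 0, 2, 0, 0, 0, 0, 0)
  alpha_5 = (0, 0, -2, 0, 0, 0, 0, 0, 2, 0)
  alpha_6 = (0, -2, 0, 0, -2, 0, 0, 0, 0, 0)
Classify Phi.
Compute the Cartan integers a_ij = 2(alpha_i, alpha_j)/(alpha_j, alpha_j); the resulting 6x6 Cartan matrix is
[[2, -1, 0, 0, -1, 0], [-1, 2, 0, -1, 0, -1], [0, 0, 2, 0, 0, -1], [0, -1, 0, 2, 0, 0], [-1, 0, 0, 0, 2, 0], [0, -1, -1, 0, 0, 2]].
All simple roots have the same length, so the diagram is simply laced. The associated Dynkin diagram is a chain of 5 nodes with one extra node attached to the third node from one end (E_6), so the type is E_6.

E6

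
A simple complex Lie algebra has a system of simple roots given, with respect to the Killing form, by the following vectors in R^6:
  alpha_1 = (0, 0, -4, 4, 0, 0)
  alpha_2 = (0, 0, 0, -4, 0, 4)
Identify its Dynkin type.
Compute the Cartan integers a_ij = 2(alpha_i, alpha_j)/(alpha_j, alpha_j); the resulting 2x2 Cartan matrix is
[[2, -1], [-1, 2]].
All simple roots have the same length, so the diagram is simply laced. The associated Dynkin diagram is a chain of 2 nodes with single edges (A_2), so the type is A_2 (the algebra sl(3)).

A_2 (sl(3))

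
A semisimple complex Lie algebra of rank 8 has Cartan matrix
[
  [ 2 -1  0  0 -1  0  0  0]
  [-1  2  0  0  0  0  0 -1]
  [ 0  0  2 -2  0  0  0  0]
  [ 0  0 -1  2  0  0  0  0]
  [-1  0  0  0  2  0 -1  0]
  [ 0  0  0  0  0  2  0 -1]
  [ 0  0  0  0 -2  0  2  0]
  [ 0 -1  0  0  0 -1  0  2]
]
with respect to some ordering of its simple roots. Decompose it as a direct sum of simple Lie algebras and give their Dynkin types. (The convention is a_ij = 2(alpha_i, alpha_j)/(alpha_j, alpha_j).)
The diagram associated to this matrix has two connected components: the simple roots {alpha_3, alpha_4} form a chain of 2 nodes with a double edge at one end; the terminal node there is the unique short simple root (B_2), and {alpha_1, alpha_2, alpha_5, alpha_6, alpha_7, alpha_8} form a chain of 6 nodes with a double edge at one end; the terminal node there is the unique long simple root (C_6). A semisimple Lie algebra decomposes uniquely as the direct sum of simple ideals, one per connected component of its Dynkin diagram, so g ≅ B_2 ⊕ C_6 (dimension 10 + 78 = 88).

B2 + C6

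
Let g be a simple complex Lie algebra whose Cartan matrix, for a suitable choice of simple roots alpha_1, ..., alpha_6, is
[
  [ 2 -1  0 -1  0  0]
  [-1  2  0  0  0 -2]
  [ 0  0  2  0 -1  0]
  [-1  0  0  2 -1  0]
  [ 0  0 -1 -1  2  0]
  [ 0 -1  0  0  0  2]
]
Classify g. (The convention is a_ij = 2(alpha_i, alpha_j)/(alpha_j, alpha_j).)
The matrix has rank 6 with 2's on the diagonal. Reading the off-diagonal entries as Dynkin edges (a single edge where a_ij = a_ji = -1; a double or triple edge where a_ij * a_ji = 2 or 3), the diagram is a chain of 6 nodes with a double edge at one end; the terminal node there is the unique short simple root (B_6). One simple-root ordering that puts it in standard form is (alpha_3, alpha_5, alpha_4, alpha_1, alpha_2, alpha_6). So the algebra is type B_6, i.e. so(13).

B6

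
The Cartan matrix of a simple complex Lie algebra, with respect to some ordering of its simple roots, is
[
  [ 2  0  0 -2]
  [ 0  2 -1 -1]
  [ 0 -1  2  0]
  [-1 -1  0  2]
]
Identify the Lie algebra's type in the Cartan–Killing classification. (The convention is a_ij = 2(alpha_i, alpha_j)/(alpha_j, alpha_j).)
The matrix has rank 4 with 2's on the diagonal. Reading the off-diagonal entries as Dynkin edges (a single edge where a_ij = a_ji = -1; a double or triple edge where a_ij * a_ji = 2 or 3), the diagram is a chain of 4 nodes with a double edge at one end; the terminal node there is the unique long simple root (C_4). One simple-root ordering that puts it in standard form is (alpha_3, alpha_2, alpha_4, alpha_1). So the algebra is type C_4, i.e. sp(8).

type C_4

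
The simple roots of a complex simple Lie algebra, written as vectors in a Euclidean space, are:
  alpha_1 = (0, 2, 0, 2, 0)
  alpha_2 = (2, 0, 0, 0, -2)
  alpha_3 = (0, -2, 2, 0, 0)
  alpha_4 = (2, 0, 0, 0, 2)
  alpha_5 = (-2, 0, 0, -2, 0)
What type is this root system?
Compute the Cartan integers a_ij = 2(alpha_i, alpha_j)/(alpha_j, alpha_j); the resulting 5x5 Cartan matrix is
[[2, 0, -1, 0, -1], [0, 2, 0, 0, -1], [-1, 0, 2, 0, 0], [0, 0, 0, 2, -1], [-1, -1, 0, -1, 2]].
All simple roots have the same length, so the diagram is simply laced. The associated Dynkin diagram is a chain of 3 nodes with a fork of two nodes at one end (D_5), so the type is D_5 (the algebra so(10)).

D5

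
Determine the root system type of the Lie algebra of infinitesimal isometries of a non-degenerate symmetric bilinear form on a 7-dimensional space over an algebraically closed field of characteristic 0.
This is so(7) with 7 odd, which has dimension 7(7-1)/2 = 21 and rank (7-1)/2 = 3. In the classification of classical Lie algebras, the orthogonal algebra so(2n+1) in an odd number of variables has type B_n; here n = 3, so the Dynkin diagram is a chain of 3 nodes with a double edge at one end; the terminal node there is the unique short simple root (B_3). Hence the type is B_3.

B3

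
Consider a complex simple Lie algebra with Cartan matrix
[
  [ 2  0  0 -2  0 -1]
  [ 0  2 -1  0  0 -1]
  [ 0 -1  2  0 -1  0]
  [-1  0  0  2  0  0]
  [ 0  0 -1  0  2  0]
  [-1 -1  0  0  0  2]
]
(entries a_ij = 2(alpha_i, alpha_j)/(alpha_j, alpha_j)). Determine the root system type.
The matrix has rank 6 with 2's on the diagonal. Reading the off-diagonal entries as Dynkin edges (a single edge where a_ij = a_ji = -1; a double or triple edge where a_ij * a_ji = 2 or 3), the diagram is a chain of 6 nodes with a double edge at one end; the terminal node there is the unique short simple root (B_6). One simple-root ordering that puts it in standard form is (alpha_5, alpha_3, alpha_2, alpha_6, alpha_1, alpha_4). So the algebra is type B_6, i.e. so(13).

B6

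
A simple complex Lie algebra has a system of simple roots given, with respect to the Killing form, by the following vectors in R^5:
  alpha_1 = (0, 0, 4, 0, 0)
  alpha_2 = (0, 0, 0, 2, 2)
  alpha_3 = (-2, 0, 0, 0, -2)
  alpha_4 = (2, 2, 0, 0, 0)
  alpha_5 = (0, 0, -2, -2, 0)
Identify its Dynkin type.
C_5 (sp(10))

Compute the Cartan integers a_ij = 2(alpha_i, alpha_j)/(alpha_j, alpha_j); the resulting 5x5 Cartan matrix is
[[2, 0, 0, 0, -2], [0, 2, -1, 0, -1], [0, -1, 2, -1, 0], [0, 0, -1, 2, 0], [-1, -1, 0, 0, 2]].
The roots have two lengths (squared-length ratio 2:1); the short ones are alpha_{2,3,4,5}. The associated Dynkin diagram is a chain of 5 nodes with a double edge at one end; the terminal node there is the unique long simple root (C_5), so the type is C_5 (the algebra sp(10)).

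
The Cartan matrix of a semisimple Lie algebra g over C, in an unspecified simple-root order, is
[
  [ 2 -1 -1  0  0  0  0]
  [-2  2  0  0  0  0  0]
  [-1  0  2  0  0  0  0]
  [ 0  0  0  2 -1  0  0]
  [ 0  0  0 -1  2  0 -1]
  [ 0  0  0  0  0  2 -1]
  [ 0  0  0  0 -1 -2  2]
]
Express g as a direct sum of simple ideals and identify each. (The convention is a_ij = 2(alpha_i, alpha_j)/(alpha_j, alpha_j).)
type B_4 + type C_3

The diagram associated to this matrix has two connected components: the simple roots {alpha_4, alpha_5, alpha_6, alpha_7} form a chain of 4 nodes with a double edge at one end; the terminal node there is the unique short simple root (B_4), and {alpha_1, alpha_2, alpha_3} form a chain of 3 nodes with a double edge at one end; the terminal node there is the unique long simple root (C_3). A semisimple Lie algebra decomposes uniquely as the direct sum of simple ideals, one per connected component of its Dynkin diagram, so g ≅ B_4 ⊕ C_3 (dimension 36 + 21 = 57).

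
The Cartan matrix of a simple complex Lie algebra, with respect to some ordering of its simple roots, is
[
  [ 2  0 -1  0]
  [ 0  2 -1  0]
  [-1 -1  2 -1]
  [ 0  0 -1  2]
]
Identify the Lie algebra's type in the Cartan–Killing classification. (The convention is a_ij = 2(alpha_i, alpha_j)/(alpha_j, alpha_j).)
D_4

The matrix has rank 4 with 2's on the diagonal. Reading the off-diagonal entries as Dynkin edges (a single edge where a_ij = a_ji = -1; a double or triple edge where a_ij * a_ji = 2 or 3), the diagram is a chain of 2 nodes with a fork of two nodes at one end (D_4). One simple-root ordering that puts it in standard form is (alpha_2, alpha_3, alpha_4, alpha_1). So the algebra is type D_4, i.e. so(8).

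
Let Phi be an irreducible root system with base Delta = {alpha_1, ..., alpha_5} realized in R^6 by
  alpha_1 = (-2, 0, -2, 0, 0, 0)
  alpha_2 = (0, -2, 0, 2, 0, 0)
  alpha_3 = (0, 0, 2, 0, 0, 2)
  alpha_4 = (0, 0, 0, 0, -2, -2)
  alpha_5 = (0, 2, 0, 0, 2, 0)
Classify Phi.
type A_5

Compute the Cartan integers a_ij = 2(alpha_i, alpha_j)/(alpha_j, alpha_j); the resulting 5x5 Cartan matrix is
[[2, 0, -1, 0, 0], [0, 2, 0, 0, -1], [-1, 0, 2, -1, 0], [0, 0, -1, 2, -1], [0, -1, 0, -1, 2]].
All simple roots have the same length, so the diagram is simply laced. The associated Dynkin diagram is a chain of 5 nodes with single edges (A_5), so the type is A_5 (the algebra sl(6)).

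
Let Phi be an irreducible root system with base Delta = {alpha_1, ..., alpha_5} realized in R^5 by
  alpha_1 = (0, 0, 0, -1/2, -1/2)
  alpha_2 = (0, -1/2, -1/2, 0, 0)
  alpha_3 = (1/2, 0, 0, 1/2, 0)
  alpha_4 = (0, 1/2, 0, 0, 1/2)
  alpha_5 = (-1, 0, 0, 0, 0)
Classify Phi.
C_5

Compute the Cartan integers a_ij = 2(alpha_i, alpha_j)/(alpha_j, alpha_j); the resulting 5x5 Cartan matrix is
[[2, 0, -1, -1, 0], [0, 2, 0, -1, 0], [-1, 0, 2, 0, -1], [-1, -1, 0, 2, 0], [0, 0, -2, 0, 2]].
The roots have two lengths (squared-length ratio 2:1); the short ones are alpha_{1,2,3,4}. The associated Dynkin diagram is a chain of 5 nodes with a double edge at one end; the terminal node there is the unique long simple root (C_5), so the type is C_5 (the algebra sp(10)).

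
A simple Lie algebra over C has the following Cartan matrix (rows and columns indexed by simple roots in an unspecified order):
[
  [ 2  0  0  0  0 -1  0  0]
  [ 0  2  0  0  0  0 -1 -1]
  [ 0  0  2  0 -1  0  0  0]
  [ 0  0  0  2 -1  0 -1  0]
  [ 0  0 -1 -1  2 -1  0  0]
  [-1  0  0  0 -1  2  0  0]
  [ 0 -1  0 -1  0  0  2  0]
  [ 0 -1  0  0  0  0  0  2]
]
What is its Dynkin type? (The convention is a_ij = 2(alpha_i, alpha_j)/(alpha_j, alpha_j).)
type E_8

The matrix has rank 8 with 2's on the diagonal. Reading the off-diagonal entries as Dynkin edges (a single edge where a_ij = a_ji = -1; a double or triple edge where a_ij * a_ji = 2 or 3), the diagram is a chain of 7 nodes with one extra node attached to the third node from one end (E_8). One simple-root ordering that puts it in standard form is (alpha_1, alpha_3, alpha_6, alpha_5, alpha_4, alpha_7, alpha_2, alpha_8). So the algebra is type E_8.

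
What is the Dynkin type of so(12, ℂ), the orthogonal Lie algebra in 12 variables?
D_6 (so(12))

This is so(12) with 12 even, which has dimension 12(12-1)/2 = 66 and rank 12/2 = 6. In the classification of classical Lie algebras, the orthogonal algebra so(2n) in an even number of variables has type D_n; here n = 6, so the Dynkin diagram is a chain of 4 nodes with a fork of two nodes at one end (D_6). Hence the type is D_6.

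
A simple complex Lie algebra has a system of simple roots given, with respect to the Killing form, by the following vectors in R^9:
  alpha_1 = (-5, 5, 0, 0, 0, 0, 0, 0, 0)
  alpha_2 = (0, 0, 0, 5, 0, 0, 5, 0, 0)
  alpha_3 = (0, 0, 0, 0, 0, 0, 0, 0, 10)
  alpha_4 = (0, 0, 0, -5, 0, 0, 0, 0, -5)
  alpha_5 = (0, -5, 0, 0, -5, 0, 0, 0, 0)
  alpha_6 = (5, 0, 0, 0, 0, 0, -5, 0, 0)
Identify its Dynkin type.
Compute the Cartan integers a_ij = 2(alpha_i, alpha_j)/(alpha_j, alpha_j); the resulting 6x6 Cartan matrix is
[[2, 0, 0, 0, -1, -1], [0, 2, 0, -1, 0, -1], [0, 0, 2, -2, 0, 0], [0, -1, -1, 2, 0, 0], [-1, 0, 0, 0, 2, 0], [-1, -1, 0, 0, 0, 2]].
The roots have two lengths (squared-length ratio 2:1); the short ones are alpha_{1,2,4,5,6}. The associated Dynkin diagram is a chain of 6 nodes with a double edge at one end; the terminal node there is the unique long simple root (C_6), so the type is C_6 (the algebra sp(12)).

type C_6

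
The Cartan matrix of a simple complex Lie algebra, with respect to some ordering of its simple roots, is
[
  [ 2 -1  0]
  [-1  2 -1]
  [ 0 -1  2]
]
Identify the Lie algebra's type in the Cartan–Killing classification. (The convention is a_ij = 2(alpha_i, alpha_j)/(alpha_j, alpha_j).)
type A_3

The matrix has rank 3 with 2's on the diagonal. Reading the off-diagonal entries as Dynkin edges (a single edge where a_ij = a_ji = -1; a double or triple edge where a_ij * a_ji = 2 or 3), the diagram is a chain of 3 nodes with single edges (A_3). One simple-root ordering that puts it in standard form is (alpha_3, alpha_2, alpha_1). So the algebra is type A_3, i.e. sl(4).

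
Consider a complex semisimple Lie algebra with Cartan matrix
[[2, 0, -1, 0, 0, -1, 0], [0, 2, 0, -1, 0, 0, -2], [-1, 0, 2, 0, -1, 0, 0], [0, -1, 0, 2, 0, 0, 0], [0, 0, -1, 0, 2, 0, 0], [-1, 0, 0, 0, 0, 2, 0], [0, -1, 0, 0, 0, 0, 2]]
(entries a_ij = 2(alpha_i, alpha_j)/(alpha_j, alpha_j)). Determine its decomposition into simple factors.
The diagram associated to this matrix has two connected components: the simple roots {alpha_1, alpha_3, alpha_5, alpha_6} form a chain of 4 nodes with single edges (A_4), and {alpha_2, alpha_4, alpha_7} form a chain of 3 nodes with a double edge at one end; the terminal node there is the unique short simple root (B_3). A semisimple Lie algebra decomposes uniquely as the direct sum of simple ideals, one per connected component of its Dynkin diagram, so g ≅ A_4 ⊕ B_3 (dimension 24 + 21 = 45).

type A_4 ⊕ type B_3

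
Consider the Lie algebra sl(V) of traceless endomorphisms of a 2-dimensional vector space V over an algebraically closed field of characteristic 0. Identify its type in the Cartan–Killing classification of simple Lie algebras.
This is sl(2), which has dimension 2^2 - 1 = 3 and rank 2 - 1 = 1 (a Cartan subalgebra is the diagonal traceless matrices). In the classification of classical Lie algebras, the special linear algebra sl(n+1) has type A_n; here n = 1, so the Dynkin diagram is a chain of 1 nodes with single edges (A_1). Hence the type is A_1.

A_1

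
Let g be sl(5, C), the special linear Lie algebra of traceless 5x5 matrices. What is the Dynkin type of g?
A4

This is sl(5), which has dimension 5^2 - 1 = 24 and rank 5 - 1 = 4 (a Cartan subalgebra is the diagonal traceless matrices). In the classification of classical Lie algebras, the special linear algebra sl(n+1) has type A_n; here n = 4, so the Dynkin diagram is a chain of 4 nodes with single edges (A_4). Hence the type is A_4.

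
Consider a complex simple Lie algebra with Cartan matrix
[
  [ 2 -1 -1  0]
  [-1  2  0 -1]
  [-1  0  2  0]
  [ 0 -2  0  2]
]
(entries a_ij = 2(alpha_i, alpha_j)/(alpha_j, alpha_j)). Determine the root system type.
C_4

The matrix has rank 4 with 2's on the diagonal. Reading the off-diagonal entries as Dynkin edges (a single edge where a_ij = a_ji = -1; a double or triple edge where a_ij * a_ji = 2 or 3), the diagram is a chain of 4 nodes with a double edge at one end; the terminal node there is the unique long simple root (C_4). One simple-root ordering that puts it in standard form is (alpha_3, alpha_1, alpha_2, alpha_4). So the algebra is type C_4, i.e. sp(8).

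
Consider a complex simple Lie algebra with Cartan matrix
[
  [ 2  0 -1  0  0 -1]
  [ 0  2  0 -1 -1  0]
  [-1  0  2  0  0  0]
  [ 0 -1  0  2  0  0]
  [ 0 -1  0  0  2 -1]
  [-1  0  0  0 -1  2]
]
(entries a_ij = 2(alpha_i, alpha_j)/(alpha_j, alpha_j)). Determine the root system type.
The matrix has rank 6 with 2's on the diagonal. Reading the off-diagonal entries as Dynkin edges (a single edge where a_ij = a_ji = -1; a double or triple edge where a_ij * a_ji = 2 or 3), the diagram is a chain of 6 nodes with single edges (A_6). One simple-root ordering that puts it in standard form is (alpha_4, alpha_2, alpha_5, alpha_6, alpha_1, alpha_3). So the algebra is type A_6, i.e. sl(7).

A6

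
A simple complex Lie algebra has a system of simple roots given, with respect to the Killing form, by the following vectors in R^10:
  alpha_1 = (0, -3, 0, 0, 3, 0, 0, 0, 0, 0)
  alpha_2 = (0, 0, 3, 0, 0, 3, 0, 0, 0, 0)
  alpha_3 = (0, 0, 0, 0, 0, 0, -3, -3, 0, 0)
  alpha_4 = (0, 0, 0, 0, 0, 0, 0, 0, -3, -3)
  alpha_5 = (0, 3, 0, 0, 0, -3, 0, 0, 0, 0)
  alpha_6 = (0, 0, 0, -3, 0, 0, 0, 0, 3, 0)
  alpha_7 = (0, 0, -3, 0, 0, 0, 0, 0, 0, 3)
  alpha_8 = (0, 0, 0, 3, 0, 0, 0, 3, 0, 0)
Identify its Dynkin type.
type A_8

Compute the Cartan integers a_ij = 2(alpha_i, alpha_j)/(alpha_j, alpha_j); the resulting 8x8 Cartan matrix is
[[2, 0, 0, 0, -1, 0, 0, 0], [0, 2, 0, 0, -1, 0, -1, 0], [0, 0, 2, 0, 0, 0, 0, -1], [0, 0, 0, 2, 0, -1, -1, 0], [-1, -1, 0, 0, 2, 0, 0, 0], [0, 0, 0, -1, 0, 2, 0, -1], [0, -1, 0, -1, 0, 0, 2, 0], [0, 0, -1, 0, 0, -1, 0, 2]].
All simple roots have the same length, so the diagram is simply laced. The associated Dynkin diagram is a chain of 8 nodes with single edges (A_8), so the type is A_8 (the algebra sl(9)).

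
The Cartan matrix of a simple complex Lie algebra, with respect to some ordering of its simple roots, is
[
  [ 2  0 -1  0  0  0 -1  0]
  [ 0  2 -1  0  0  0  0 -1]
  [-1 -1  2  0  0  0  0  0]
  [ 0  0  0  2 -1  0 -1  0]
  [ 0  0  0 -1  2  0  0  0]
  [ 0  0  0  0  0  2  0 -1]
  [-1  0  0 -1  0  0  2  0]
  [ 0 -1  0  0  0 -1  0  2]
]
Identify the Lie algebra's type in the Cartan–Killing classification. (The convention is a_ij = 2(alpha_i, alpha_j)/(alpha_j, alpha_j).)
The matrix has rank 8 with 2's on the diagonal. Reading the off-diagonal entries as Dynkin edges (a single edge where a_ij = a_ji = -1; a double or triple edge where a_ij * a_ji = 2 or 3), the diagram is a chain of 8 nodes with single edges (A_8). One simple-root ordering that puts it in standard form is (alpha_6, alpha_8, alpha_2, alpha_3, alpha_1, alpha_7, alpha_4, alpha_5). So the algebra is type A_8, i.e. sl(9).

A_8 (sl(9))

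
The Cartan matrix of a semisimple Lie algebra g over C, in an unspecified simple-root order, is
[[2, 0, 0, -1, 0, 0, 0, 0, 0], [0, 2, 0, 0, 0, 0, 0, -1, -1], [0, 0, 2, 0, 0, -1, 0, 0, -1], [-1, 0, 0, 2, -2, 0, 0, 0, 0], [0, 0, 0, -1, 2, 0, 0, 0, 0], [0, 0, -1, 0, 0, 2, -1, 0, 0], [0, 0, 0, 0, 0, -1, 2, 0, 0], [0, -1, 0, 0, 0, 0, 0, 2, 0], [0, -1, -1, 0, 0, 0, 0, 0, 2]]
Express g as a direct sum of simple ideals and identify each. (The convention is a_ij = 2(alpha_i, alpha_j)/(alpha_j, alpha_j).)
The diagram associated to this matrix has two connected components: the simple roots {alpha_2, alpha_3, alpha_6, alpha_7, alpha_8, alpha_9} form a chain of 6 nodes with single edges (A_6), and {alpha_1, alpha_4, alpha_5} form a chain of 3 nodes with a double edge at one end; the terminal node there is the unique short simple root (B_3). A semisimple Lie algebra decomposes uniquely as the direct sum of simple ideals, one per connected component of its Dynkin diagram, so g ≅ A_6 ⊕ B_3 (dimension 48 + 21 = 69).

A_6 + B_3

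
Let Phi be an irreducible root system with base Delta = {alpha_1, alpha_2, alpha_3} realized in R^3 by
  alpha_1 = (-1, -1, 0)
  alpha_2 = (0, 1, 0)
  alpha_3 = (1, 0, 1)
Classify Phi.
type B_3

Compute the Cartan integers a_ij = 2(alpha_i, alpha_j)/(alpha_j, alpha_j); the resulting 3x3 Cartan matrix is
[[2, -2, -1], [-1, 2, 0], [-1, 0, 2]].
The roots have two lengths (squared-length ratio 2:1); the short ones are alpha_{2}. The associated Dynkin diagram is a chain of 3 nodes with a double edge at one end; the terminal node there is the unique short simple root (B_3), so the type is B_3 (the algebra so(7)).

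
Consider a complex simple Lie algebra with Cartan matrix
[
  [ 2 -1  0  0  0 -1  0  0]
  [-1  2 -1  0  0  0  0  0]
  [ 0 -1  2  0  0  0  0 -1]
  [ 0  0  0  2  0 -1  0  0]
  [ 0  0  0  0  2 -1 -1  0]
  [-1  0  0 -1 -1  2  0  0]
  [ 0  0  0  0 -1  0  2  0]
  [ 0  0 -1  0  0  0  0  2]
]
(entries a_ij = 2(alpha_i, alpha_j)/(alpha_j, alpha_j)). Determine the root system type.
E8

The matrix has rank 8 with 2's on the diagonal. Reading the off-diagonal entries as Dynkin edges (a single edge where a_ij = a_ji = -1; a double or triple edge where a_ij * a_ji = 2 or 3), the diagram is a chain of 7 nodes with one extra node attached to the third node from one end (E_8). One simple-root ordering that puts it in standard form is (alpha_7, alpha_4, alpha_5, alpha_6, alpha_1, alpha_2, alpha_3, alpha_8). So the algebra is type E_8.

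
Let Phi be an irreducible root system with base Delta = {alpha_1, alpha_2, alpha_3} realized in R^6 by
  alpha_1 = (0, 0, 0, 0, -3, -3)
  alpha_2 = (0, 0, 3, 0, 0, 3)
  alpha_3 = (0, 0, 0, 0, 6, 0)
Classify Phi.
C_3 (sp(6))

Compute the Cartan integers a_ij = 2(alpha_i, alpha_j)/(alpha_j, alpha_j); the resulting 3x3 Cartan matrix is
[[2, -1, -1], [-1, 2, 0], [-2, 0, 2]].
The roots have two lengths (squared-length ratio 2:1); the short ones are alpha_{1,2}. The associated Dynkin diagram is a chain of 3 nodes with a double edge at one end; the terminal node there is the unique long simple root (C_3), so the type is C_3 (the algebra sp(6)).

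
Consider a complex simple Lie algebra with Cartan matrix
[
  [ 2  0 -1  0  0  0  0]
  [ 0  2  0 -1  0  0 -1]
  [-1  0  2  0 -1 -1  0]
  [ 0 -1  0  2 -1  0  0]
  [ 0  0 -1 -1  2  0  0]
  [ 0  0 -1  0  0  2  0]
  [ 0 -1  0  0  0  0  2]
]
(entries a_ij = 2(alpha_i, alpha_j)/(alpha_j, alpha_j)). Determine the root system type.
type D_7

The matrix has rank 7 with 2's on the diagonal. Reading the off-diagonal entries as Dynkin edges (a single edge where a_ij = a_ji = -1; a double or triple edge where a_ij * a_ji = 2 or 3), the diagram is a chain of 5 nodes with a fork of two nodes at one end (D_7). One simple-root ordering that puts it in standard form is (alpha_7, alpha_2, alpha_4, alpha_5, alpha_3, alpha_6, alpha_1). So the algebra is type D_7, i.e. so(14).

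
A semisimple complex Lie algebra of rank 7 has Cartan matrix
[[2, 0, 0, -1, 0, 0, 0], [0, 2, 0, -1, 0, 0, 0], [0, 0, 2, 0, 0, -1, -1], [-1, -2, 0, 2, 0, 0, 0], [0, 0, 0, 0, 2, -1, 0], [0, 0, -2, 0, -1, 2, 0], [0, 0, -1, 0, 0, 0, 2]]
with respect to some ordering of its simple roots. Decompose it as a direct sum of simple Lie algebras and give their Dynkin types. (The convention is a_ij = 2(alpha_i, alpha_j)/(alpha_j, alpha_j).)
type B_3 + type F_4

The diagram associated to this matrix has two connected components: the simple roots {alpha_1, alpha_2, alpha_4} form a chain of 3 nodes with a double edge at one end; the terminal node there is the unique short simple root (B_3), and {alpha_3, alpha_5, alpha_6, alpha_7} form a chain of 4 nodes with a double edge between the middle two (F_4). A semisimple Lie algebra decomposes uniquely as the direct sum of simple ideals, one per connected component of its Dynkin diagram, so g ≅ B_3 ⊕ F_4 (dimension 21 + 52 = 73).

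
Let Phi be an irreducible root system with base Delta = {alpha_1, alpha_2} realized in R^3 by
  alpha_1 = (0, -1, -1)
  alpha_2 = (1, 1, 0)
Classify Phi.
Compute the Cartan integers a_ij = 2(alpha_i, alpha_j)/(alpha_j, alpha_j); the resulting 2x2 Cartan matrix is
[[2, -1], [-1, 2]].
All simple roots have the same length, so the diagram is simply laced. The associated Dynkin diagram is a chain of 2 nodes with single edges (A_2), so the type is A_2 (the algebra sl(3)).

A_2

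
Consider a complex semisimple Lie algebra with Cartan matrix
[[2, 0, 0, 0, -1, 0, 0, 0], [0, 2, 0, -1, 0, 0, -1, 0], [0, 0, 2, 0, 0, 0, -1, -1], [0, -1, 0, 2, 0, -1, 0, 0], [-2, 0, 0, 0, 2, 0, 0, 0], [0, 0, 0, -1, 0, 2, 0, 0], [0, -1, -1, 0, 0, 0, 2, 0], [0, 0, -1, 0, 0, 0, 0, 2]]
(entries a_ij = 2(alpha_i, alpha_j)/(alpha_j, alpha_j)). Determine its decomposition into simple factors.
The diagram associated to this matrix has two connected components: the simple roots {alpha_2, alpha_3, alpha_4, alpha_6, alpha_7, alpha_8} form a chain of 6 nodes with single edges (A_6), and {alpha_1, alpha_5} form a chain of 2 nodes with a double edge at one end; the terminal node there is the unique short simple root (B_2). A semisimple Lie algebra decomposes uniquely as the direct sum of simple ideals, one per connected component of its Dynkin diagram, so g ≅ A_6 ⊕ B_2 (dimension 48 + 10 = 58).

type A_6 + type B_2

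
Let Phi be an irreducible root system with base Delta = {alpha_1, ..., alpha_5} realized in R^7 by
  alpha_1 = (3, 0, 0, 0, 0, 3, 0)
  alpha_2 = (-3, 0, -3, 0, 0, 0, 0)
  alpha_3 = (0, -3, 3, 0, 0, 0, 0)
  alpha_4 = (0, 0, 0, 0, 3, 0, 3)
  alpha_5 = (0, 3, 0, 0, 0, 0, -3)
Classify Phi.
A_5 (sl(6))

Compute the Cartan integers a_ij = 2(alpha_i, alpha_j)/(alpha_j, alpha_j); the resulting 5x5 Cartan matrix is
[[2, -1, 0, 0, 0], [-1, 2, -1, 0, 0], [0, -1, 2, 0, -1], [0, 0, 0, 2, -1], [0, 0, -1, -1, 2]].
All simple roots have the same length, so the diagram is simply laced. The associated Dynkin diagram is a chain of 5 nodes with single edges (A_5), so the type is A_5 (the algebra sl(6)).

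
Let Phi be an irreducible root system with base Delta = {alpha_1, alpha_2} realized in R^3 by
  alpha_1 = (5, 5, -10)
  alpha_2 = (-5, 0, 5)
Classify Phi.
G2

Compute the Cartan integers a_ij = 2(alpha_i, alpha_j)/(alpha_j, alpha_j); the resulting 2x2 Cartan matrix is
[[2, -3], [-1, 2]].
The roots have two lengths (squared-length ratio 3:1); the short ones are alpha_{2}. The associated Dynkin diagram is two nodes joined by a triple edge (G_2), so the type is G_2.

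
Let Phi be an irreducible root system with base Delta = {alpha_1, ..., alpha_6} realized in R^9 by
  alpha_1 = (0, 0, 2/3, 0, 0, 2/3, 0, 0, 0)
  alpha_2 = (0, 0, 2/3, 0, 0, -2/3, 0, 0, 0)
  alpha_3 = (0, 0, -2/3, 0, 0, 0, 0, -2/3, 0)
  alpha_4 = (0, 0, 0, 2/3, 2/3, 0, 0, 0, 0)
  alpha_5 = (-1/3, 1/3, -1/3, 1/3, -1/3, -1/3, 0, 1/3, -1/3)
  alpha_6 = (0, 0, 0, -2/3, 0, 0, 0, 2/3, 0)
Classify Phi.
type E_6

Compute the Cartan integers a_ij = 2(alpha_i, alpha_j)/(alpha_j, alpha_j); the resulting 6x6 Cartan matrix is
[[2, 0, -1, 0, -1, 0], [0, 2, -1, 0, 0, 0], [-1, -1, 2, 0, 0, -1], [0, 0, 0, 2, 0, -1], [-1, 0, 0, 0, 2, 0], [0, 0, -1, -1, 0, 2]].
All simple roots have the same length, so the diagram is simply laced. The associated Dynkin diagram is a chain of 5 nodes with one extra node attached to the third node from one end (E_6), so the type is E_6.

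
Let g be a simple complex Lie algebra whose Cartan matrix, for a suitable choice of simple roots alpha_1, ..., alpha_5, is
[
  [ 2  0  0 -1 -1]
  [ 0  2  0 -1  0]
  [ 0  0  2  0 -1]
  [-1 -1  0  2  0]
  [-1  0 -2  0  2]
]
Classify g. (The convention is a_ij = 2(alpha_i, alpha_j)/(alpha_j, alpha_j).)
B5

The matrix has rank 5 with 2's on the diagonal. Reading the off-diagonal entries as Dynkin edges (a single edge where a_ij = a_ji = -1; a double or triple edge where a_ij * a_ji = 2 or 3), the diagram is a chain of 5 nodes with a double edge at one end; the terminal node there is the unique short simple root (B_5). One simple-root ordering that puts it in standard form is (alpha_2, alpha_4, alpha_1, alpha_5, alpha_3). So the algebra is type B_5, i.e. so(11).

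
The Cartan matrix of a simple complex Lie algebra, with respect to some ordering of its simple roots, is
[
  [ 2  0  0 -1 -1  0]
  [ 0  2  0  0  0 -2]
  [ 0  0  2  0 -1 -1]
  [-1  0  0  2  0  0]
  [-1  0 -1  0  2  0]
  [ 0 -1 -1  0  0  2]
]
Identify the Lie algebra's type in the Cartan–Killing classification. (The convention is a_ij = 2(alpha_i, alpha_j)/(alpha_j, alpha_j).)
The matrix has rank 6 with 2's on the diagonal. Reading the off-diagonal entries as Dynkin edges (a single edge where a_ij = a_ji = -1; a double or triple edge where a_ij * a_ji = 2 or 3), the diagram is a chain of 6 nodes with a double edge at one end; the terminal node there is the unique long simple root (C_6). One simple-root ordering that puts it in standard form is (alpha_4, alpha_1, alpha_5, alpha_3, alpha_6, alpha_2). So the algebra is type C_6, i.e. sp(12).

type C_6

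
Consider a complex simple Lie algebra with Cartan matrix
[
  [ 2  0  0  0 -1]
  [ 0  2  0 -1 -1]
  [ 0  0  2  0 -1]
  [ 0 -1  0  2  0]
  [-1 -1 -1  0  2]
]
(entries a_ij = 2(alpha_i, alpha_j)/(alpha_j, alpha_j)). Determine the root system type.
D5

The matrix has rank 5 with 2's on the diagonal. Reading the off-diagonal entries as Dynkin edges (a single edge where a_ij = a_ji = -1; a double or triple edge where a_ij * a_ji = 2 or 3), the diagram is a chain of 3 nodes with a fork of two nodes at one end (D_5). One simple-root ordering that puts it in standard form is (alpha_4, alpha_2, alpha_5, alpha_1, alpha_3). So the algebra is type D_5, i.e. so(10).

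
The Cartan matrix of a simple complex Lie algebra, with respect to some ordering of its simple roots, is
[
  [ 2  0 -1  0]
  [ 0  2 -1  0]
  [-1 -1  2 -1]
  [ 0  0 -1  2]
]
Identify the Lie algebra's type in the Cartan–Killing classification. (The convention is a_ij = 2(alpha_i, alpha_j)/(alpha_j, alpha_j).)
The matrix has rank 4 with 2's on the diagonal. Reading the off-diagonal entries as Dynkin edges (a single edge where a_ij = a_ji = -1; a double or triple edge where a_ij * a_ji = 2 or 3), the diagram is a chain of 2 nodes with a fork of two nodes at one end (D_4). One simple-root ordering that puts it in standard form is (alpha_4, alpha_3, alpha_2, alpha_1). So the algebra is type D_4, i.e. so(8).

type D_4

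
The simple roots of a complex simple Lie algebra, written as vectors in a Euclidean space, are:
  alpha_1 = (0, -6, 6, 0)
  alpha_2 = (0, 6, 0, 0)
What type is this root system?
Compute the Cartan integers a_ij = 2(alpha_i, alpha_j)/(alpha_j, alpha_j); the resulting 2x2 Cartan matrix is
[[2, -2], [-1, 2]].
The roots have two lengths (squared-length ratio 2:1); the short ones are alpha_{2}. The associated Dynkin diagram is a chain of 2 nodes with a double edge at one end; the terminal node there is the unique short simple root (B_2), so the type is B_2 (the algebra so(5)).

B_2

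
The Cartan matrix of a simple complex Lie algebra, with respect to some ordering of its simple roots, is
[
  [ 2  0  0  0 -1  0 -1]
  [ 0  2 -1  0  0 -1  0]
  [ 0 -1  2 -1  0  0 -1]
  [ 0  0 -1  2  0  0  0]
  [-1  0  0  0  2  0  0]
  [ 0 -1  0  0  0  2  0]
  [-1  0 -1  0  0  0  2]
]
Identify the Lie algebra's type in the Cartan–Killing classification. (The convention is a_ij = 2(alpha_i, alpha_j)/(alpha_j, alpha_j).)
The matrix has rank 7 with 2's on the diagonal. Reading the off-diagonal entries as Dynkin edges (a single edge where a_ij = a_ji = -1; a double or triple edge where a_ij * a_ji = 2 or 3), the diagram is a chain of 6 nodes with one extra node attached to the third node from one end (E_7). One simple-root ordering that puts it in standard form is (alpha_6, alpha_4, alpha_2, alpha_3, alpha_7, alpha_1, alpha_5). So the algebra is type E_7.

type E_7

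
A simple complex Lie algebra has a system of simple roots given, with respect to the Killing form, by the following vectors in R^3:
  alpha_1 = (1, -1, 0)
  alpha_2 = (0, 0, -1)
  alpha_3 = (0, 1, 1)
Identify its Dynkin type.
Compute the Cartan integers a_ij = 2(alpha_i, alpha_j)/(alpha_j, alpha_j); the resulting 3x3 Cartan matrix is
[[2, 0, -1], [0, 2, -1], [-1, -2, 2]].
The roots have two lengths (squared-length ratio 2:1); the short ones are alpha_{2}. The associated Dynkin diagram is a chain of 3 nodes with a double edge at one end; the terminal node there is the unique short simple root (B_3), so the type is B_3 (the algebra so(7)).

type B_3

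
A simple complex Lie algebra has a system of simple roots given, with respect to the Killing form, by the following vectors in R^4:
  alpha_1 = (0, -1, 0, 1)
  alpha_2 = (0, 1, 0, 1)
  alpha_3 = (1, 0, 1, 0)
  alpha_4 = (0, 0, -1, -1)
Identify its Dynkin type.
D_4 (so(8))

Compute the Cartan integers a_ij = 2(alpha_i, alpha_j)/(alpha_j, alpha_j); the resulting 4x4 Cartan matrix is
[[2, 0, 0, -1], [0, 2, 0, -1], [0, 0, 2, -1], [-1, -1, -1, 2]].
All simple roots have the same length, so the diagram is simply laced. The associated Dynkin diagram is a chain of 2 nodes with a fork of two nodes at one end (D_4), so the type is D_4 (the algebra so(8)).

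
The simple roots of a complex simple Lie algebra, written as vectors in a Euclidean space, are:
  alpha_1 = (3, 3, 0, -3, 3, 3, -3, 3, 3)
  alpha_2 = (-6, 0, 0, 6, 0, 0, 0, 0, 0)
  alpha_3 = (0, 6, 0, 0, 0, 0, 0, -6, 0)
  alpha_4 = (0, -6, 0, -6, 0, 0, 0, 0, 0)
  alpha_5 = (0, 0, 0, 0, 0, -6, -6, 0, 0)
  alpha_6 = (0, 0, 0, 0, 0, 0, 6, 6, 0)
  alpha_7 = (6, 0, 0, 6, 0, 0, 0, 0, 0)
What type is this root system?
Compute the Cartan integers a_ij = 2(alpha_i, alpha_j)/(alpha_j, alpha_j); the resulting 7x7 Cartan matrix is
[[2, -1, 0, 0, 0, 0, 0], [-1, 2, 0, -1, 0, 0, 0], [0, 0, 2, -1, 0, -1, 0], [0, -1, -1, 2, 0, 0, -1], [0, 0, 0, 0, 2, -1, 0], [0, 0, -1, 0, -1, 2, 0], [0, 0, 0, -1, 0, 0, 2]].
All simple roots have the same length, so the diagram is simply laced. The associated Dynkin diagram is a chain of 6 nodes with one extra node attached to the third node from one end (E_7), so the type is E_7.

E_7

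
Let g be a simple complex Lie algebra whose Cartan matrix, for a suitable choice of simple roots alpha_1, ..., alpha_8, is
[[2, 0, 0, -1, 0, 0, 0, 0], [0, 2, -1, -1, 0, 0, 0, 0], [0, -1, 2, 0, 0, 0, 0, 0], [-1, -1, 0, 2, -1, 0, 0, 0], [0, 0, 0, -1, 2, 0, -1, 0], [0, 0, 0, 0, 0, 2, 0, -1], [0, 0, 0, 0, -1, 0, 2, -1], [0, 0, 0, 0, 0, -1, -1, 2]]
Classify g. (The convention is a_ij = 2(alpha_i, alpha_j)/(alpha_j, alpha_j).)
type E_8

The matrix has rank 8 with 2's on the diagonal. Reading the off-diagonal entries as Dynkin edges (a single edge where a_ij = a_ji = -1; a double or triple edge where a_ij * a_ji = 2 or 3), the diagram is a chain of 7 nodes with one extra node attached to the third node from one end (E_8). One simple-root ordering that puts it in standard form is (alpha_3, alpha_1, alpha_2, alpha_4, alpha_5, alpha_7, alpha_8, alpha_6). So the algebra is type E_8.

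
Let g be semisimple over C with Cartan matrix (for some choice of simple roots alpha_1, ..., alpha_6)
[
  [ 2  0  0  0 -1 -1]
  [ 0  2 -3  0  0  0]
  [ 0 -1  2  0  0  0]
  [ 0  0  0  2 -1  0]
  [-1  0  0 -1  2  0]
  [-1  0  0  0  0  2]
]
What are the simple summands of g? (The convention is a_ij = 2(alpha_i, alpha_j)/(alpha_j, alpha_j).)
The diagram associated to this matrix has two connected components: the simple roots {alpha_1, alpha_4, alpha_5, alpha_6} form a chain of 4 nodes with single edges (A_4), and {alpha_2, alpha_3} form two nodes joined by a triple edge (G_2). A semisimple Lie algebra decomposes uniquely as the direct sum of simple ideals, one per connected component of its Dynkin diagram, so g ≅ A_4 ⊕ G_2 (dimension 24 + 14 = 38).

A_4 + G_2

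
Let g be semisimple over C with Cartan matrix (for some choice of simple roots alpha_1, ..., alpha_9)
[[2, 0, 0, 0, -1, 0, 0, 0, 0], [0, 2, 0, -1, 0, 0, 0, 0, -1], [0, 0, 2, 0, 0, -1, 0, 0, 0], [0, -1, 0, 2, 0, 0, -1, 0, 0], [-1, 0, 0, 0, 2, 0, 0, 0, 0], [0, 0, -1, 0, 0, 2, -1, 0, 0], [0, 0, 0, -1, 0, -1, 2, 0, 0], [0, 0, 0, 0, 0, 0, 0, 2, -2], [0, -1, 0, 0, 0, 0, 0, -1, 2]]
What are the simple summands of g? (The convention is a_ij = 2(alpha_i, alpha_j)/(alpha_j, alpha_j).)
A_2 (sl(3)) ⊕ C_7 (sp(14))

The diagram associated to this matrix has two connected components: the simple roots {alpha_1, alpha_5} form a chain of 2 nodes with single edges (A_2), and {alpha_2, alpha_3, alpha_4, alpha_6, alpha_7, alpha_8, alpha_9} form a chain of 7 nodes with a double edge at one end; the terminal node there is the unique long simple root (C_7). A semisimple Lie algebra decomposes uniquely as the direct sum of simple ideals, one per connected component of its Dynkin diagram, so g ≅ A_2 ⊕ C_7 (dimension 8 + 105 = 113).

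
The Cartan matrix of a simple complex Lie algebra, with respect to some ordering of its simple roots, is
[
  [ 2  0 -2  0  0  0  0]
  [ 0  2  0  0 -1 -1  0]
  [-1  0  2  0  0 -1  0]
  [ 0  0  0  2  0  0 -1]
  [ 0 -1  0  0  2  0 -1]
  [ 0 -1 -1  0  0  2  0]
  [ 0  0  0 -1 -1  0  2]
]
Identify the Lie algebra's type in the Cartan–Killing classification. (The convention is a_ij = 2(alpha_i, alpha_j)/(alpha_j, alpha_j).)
The matrix has rank 7 with 2's on the diagonal. Reading the off-diagonal entries as Dynkin edges (a single edge where a_ij = a_ji = -1; a double or triple edge where a_ij * a_ji = 2 or 3), the diagram is a chain of 7 nodes with a double edge at one end; the terminal node there is the unique long simple root (C_7). One simple-root ordering that puts it in standard form is (alpha_4, alpha_7, alpha_5, alpha_2, alpha_6, alpha_3, alpha_1). So the algebra is type C_7, i.e. sp(14).

type C_7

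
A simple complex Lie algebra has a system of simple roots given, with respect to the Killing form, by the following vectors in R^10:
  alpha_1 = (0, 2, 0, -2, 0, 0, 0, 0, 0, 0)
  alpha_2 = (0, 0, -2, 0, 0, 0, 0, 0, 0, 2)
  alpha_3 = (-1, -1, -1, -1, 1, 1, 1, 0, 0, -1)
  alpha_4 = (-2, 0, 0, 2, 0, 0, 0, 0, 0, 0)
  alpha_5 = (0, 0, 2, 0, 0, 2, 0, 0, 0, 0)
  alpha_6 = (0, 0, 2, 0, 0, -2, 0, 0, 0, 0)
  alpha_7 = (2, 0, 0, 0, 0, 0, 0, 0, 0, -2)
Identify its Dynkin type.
Compute the Cartan integers a_ij = 2(alpha_i, alpha_j)/(alpha_j, alpha_j); the resulting 7x7 Cartan matrix is
[[2, 0, 0, -1, 0, 0, 0], [0, 2, 0, 0, -1, -1, -1], [0, 0, 2, 0, 0, -1, 0], [-1, 0, 0, 2, 0, 0, -1], [0, -1, 0, 0, 2, 0, 0], [0, -1, -1, 0, 0, 2, 0], [0, -1, 0, -1, 0, 0, 2]].
All simple roots have the same length, so the diagram is simply laced. The associated Dynkin diagram is a chain of 6 nodes with one extra node attached to the third node from one end (E_7), so the type is E_7.

E7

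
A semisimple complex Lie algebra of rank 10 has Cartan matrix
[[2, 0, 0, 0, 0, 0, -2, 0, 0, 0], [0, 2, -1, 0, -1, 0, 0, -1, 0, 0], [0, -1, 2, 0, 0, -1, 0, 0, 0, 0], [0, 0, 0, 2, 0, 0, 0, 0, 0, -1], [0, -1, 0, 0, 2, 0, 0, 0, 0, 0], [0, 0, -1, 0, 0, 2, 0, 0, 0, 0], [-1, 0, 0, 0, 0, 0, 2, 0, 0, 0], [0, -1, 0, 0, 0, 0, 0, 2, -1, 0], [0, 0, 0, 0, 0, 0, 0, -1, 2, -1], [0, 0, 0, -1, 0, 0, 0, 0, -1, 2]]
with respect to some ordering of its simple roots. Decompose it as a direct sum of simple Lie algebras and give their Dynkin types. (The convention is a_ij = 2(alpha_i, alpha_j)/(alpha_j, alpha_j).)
The diagram associated to this matrix has two connected components: the simple roots {alpha_1, alpha_7} form a chain of 2 nodes with a double edge at one end; the terminal node there is the unique short simple root (B_2), and {alpha_2, alpha_3, alpha_4, alpha_5, alpha_6, alpha_8, alpha_9, alpha_10} form a chain of 7 nodes with one extra node attached to the third node from one end (E_8). A semisimple Lie algebra decomposes uniquely as the direct sum of simple ideals, one per connected component of its Dynkin diagram, so g ≅ B_2 ⊕ E_8 (dimension 10 + 248 = 258).

B_2 (so(5)) ⊕ E_8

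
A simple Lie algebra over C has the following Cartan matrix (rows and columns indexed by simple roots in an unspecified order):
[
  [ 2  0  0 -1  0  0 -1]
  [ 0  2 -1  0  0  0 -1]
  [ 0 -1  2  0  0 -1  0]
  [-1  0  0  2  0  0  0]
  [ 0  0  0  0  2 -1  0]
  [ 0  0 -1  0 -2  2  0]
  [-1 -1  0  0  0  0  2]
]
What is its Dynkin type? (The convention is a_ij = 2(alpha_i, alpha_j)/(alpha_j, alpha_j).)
The matrix has rank 7 with 2's on the diagonal. Reading the off-diagonal entries as Dynkin edges (a single edge where a_ij = a_ji = -1; a double or triple edge where a_ij * a_ji = 2 or 3), the diagram is a chain of 7 nodes with a double edge at one end; the terminal node there is the unique short simple root (B_7). One simple-root ordering that puts it in standard form is (alpha_4, alpha_1, alpha_7, alpha_2, alpha_3, alpha_6, alpha_5). So the algebra is type B_7, i.e. so(15).

B7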